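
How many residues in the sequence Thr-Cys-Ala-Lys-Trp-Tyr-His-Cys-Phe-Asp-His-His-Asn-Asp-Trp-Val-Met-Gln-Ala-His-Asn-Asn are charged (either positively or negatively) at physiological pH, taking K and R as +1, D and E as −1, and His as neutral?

Charged side chains at pH ~7.4: K, R (positive); D, E (negative).
Matching residues: Lys4, Asp10, Asp14.

3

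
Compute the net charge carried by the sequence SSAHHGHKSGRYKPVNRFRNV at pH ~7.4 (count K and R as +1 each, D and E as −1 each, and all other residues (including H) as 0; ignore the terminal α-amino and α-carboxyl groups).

Positive (K, R): K8, R11, K13, R17, R19 → +5.
Negative (D, E): none → −0.
Net charge = (+5) + (−0) = +5.

+5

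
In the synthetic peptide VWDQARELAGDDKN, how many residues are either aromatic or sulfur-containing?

Aromatic: F, W, Y. Sulfur-containing: C, M.
Aromatic residues here: W2 (1).
Sulfur-containing residues here: none (0).
The two groups share no amino acid, so total = 1 + 0 = 1.

1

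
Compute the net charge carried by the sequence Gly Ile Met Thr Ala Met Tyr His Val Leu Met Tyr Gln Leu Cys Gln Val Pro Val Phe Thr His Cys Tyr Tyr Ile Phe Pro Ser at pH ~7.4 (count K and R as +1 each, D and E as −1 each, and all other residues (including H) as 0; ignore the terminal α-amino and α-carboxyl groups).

Positive (K, R): none → +0.
Negative (D, E): none → −0.
Net charge = (+0) + (−0) = 0.

0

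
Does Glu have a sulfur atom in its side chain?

No

Only Cys (C) and Met (M) have a sulfur atom in the side chain.
Glutamate is not in this group.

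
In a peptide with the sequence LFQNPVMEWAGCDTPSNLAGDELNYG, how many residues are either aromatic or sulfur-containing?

Aromatic: F, W, Y. Sulfur-containing: C, M.
Aromatic residues here: F2, W9, Y25 (3).
Sulfur-containing residues here: M7, C12 (2).
The two groups share no amino acid, so total = 3 + 2 = 5.

5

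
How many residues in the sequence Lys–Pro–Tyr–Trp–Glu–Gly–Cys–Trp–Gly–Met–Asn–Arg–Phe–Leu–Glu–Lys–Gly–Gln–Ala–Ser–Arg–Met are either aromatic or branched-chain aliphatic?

Aromatic: F, W, Y. Branched-chain aliphatic: I, L, V.
Aromatic residues here: Tyr3, Trp4, Trp8, Phe13 (4).
Branched-chain aliphatic residues here: Leu14 (1).
The two groups share no amino acid, so total = 4 + 1 = 5.

5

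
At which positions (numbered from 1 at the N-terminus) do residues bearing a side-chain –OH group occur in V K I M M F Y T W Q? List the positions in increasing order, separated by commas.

S, T, and Y are the three residues with a side-chain hydroxyl.
Matching residues: Y7, T8.

7, 8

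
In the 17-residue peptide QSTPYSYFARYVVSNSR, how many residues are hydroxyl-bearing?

Serine (S), threonine (T), and tyrosine (Y) each carry a hydroxyl group on the side chain.
Matching residues: S2, T3, Y5, S6, Y7, Y11, S14, S16.

8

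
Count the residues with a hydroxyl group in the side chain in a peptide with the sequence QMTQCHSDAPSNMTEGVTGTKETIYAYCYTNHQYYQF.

13

Serine (S), threonine (T), and tyrosine (Y) each carry a hydroxyl group on the side chain.
Matching residues: T3, S7, S11, T14, T18, T20, T23, Y25, Y27, Y29, T30, Y34, Y35.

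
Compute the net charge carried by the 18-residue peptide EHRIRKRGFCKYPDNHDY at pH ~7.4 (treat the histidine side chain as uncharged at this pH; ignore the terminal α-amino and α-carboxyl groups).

Near pH 7.4, K and R contribute +1 each, D and E contribute −1 each, and every other side chain (His included, as stated) is uncharged.
Positive (K, R): R3, R5, K6, R7, K11 → +5.
Negative (D, E): E1, D14, D17 → −3.
Net charge = (+5) + (−3) = +2.

+2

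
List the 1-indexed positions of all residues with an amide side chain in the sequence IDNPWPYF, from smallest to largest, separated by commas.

3

Only N (asparagine) and Q (glutamine) carry a side-chain carboxamide.
Matching residues: N3.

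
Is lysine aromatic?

No

The aromatic amino acids are Phe (F, benzyl), Trp (W, indole), and Tyr (Y, phenol).
Lysine is not in this group.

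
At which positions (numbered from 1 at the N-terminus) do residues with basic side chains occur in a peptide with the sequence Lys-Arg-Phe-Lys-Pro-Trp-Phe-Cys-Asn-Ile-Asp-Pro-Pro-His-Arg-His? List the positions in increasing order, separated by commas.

K, R, and H are the three residues with basic side chains (ε-amine, guanidinium, and imidazole respectively).
Matching residues: Lys1, Arg2, Lys4, His14, Arg15, His16.

1, 2, 4, 14, 15, 16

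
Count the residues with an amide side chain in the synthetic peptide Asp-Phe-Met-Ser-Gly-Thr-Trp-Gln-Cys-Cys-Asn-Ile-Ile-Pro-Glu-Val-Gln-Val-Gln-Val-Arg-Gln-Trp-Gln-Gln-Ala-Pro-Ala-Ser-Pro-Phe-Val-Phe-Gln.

8

Asparagine (N) and glutamine (Q) have uncharged amide side chains.
Matching residues: Gln8, Asn11, Gln17, Gln19, Gln22, Gln24, Gln25, Gln34.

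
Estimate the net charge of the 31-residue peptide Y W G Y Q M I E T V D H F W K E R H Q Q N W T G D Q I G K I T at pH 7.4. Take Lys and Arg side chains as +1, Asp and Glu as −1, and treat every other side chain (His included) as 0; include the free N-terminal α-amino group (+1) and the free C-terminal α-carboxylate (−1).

-1

Positive (K, R): K15, R17, K29 → +3.
Negative (D, E): E8, D11, E16, D25 → −4.
The N-terminus (+1) and C-terminus (−1) cancel.
Net charge = (+3) + (−4) = −1.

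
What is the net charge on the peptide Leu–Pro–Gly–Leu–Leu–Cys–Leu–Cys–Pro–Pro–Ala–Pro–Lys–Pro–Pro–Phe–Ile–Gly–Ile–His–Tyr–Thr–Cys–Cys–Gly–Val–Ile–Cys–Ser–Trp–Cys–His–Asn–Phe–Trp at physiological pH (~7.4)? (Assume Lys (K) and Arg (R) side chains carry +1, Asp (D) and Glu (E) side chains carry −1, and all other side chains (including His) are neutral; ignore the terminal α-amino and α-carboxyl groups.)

Positive (K, R): Lys13 → +1.
Negative (D, E): none → −0.
Net charge = (+1) + (−0) = +1.

+1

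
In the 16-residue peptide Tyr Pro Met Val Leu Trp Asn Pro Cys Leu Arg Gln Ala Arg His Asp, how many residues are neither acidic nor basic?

Acidic: D, E. Basic: K, R, H. All other residues are neither.
Matching residues: Tyr1, Pro2, Met3, Val4, Leu5, Trp6, Asn7, Pro8, Cys9, Leu10, Gln12, Ala13.

12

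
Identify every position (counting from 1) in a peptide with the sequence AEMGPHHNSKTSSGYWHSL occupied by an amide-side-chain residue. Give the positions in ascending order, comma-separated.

8

Only N (asparagine) and Q (glutamine) carry a side-chain carboxamide.
Matching residues: N8.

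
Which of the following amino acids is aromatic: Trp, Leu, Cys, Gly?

F, W, and Y each carry an aromatic ring on the side chain.
Of the listed options, only Trp belongs to this group.

Trp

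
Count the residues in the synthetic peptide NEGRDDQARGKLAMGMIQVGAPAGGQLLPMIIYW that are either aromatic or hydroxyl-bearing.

2

Aromatic: F, W, Y. Hydroxyl-bearing: S, T, Y.
Aromatic residues here: Y33, W34 (2).
Hydroxyl-bearing residues here: Y33 (1).
Y is in both groups, so the 1 Y residue must not be double-counted.
Total = 2 + 1 − 1 = 2.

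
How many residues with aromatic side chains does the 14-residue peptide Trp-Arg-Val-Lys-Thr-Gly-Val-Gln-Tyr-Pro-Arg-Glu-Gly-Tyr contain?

3

Phenylalanine (F), tryptophan (W), and tyrosine (Y) have aromatic ring side chains.
Matching residues: Trp1, Tyr9, Tyr14.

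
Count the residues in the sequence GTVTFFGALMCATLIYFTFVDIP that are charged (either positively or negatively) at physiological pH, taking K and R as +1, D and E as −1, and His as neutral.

Charged side chains at pH ~7.4: K, R (positive); D, E (negative).
Matching residues: D21.

1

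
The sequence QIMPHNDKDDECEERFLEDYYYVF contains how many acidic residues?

Only D (aspartate) and E (glutamate) carry a side-chain carboxylic acid.
Matching residues: D7, D9, D10, E11, E13, E14, E18, D19.

8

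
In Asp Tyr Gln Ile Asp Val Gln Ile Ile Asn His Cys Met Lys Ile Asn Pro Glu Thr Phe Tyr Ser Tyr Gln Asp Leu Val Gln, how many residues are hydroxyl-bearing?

5

Serine (S), threonine (T), and tyrosine (Y) each carry a hydroxyl group on the side chain.
Matching residues: Tyr2, Thr19, Tyr21, Ser22, Tyr23.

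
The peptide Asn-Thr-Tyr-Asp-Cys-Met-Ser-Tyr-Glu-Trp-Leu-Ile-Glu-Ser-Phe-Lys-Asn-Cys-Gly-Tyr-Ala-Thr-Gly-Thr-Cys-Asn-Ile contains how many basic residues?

1

The basic amino acids are Lys (K), Arg (R), and His (H).
Matching residues: Lys16.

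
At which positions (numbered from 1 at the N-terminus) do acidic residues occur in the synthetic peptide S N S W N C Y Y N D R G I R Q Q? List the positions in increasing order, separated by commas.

10

Only D (aspartate) and E (glutamate) carry a side-chain carboxylic acid.
Matching residues: D10.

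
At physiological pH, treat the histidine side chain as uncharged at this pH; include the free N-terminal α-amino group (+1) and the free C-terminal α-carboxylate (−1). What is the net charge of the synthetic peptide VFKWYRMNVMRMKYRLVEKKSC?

Near pH 7.4, K and R contribute +1 each, D and E contribute −1 each, and every other side chain (His included, as stated) is uncharged.
Positive (K, R): K3, R6, R11, K13, R15, K19, K20 → +7.
Negative (D, E): E18 → −1.
The N-terminus (+1) and C-terminus (−1) cancel.
Net charge = (+7) + (−1) = +6.

+6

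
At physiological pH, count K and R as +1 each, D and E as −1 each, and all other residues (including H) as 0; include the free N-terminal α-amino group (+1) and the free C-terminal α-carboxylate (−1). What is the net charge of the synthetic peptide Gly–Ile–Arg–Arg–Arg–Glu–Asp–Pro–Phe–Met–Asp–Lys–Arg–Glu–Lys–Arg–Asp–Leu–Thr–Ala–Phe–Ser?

Positive (K, R): Arg3, Arg4, Arg5, Lys12, Arg13, Lys15, Arg16 → +7.
Negative (D, E): Glu6, Asp7, Asp11, Glu14, Asp17 → −5.
The N-terminus (+1) and C-terminus (−1) cancel.
Net charge = (+7) + (−5) = +2.

+2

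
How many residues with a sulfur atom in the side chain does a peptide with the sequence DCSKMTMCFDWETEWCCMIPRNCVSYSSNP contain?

8

Cysteine (C, thiol) and methionine (M, thioether) are the two sulfur-containing amino acids.
Matching residues: C2, M5, M7, C8, C16, C17, M18, C23.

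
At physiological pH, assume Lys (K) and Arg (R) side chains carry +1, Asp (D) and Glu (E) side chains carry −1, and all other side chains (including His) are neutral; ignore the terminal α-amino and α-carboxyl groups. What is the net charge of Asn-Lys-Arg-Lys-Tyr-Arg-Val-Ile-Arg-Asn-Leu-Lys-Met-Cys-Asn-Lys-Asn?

+7

Positive (K, R): Lys2, Arg3, Lys4, Arg6, Arg9, Lys12, Lys16 → +7.
Negative (D, E): none → −0.
Net charge = (+7) + (−0) = +7.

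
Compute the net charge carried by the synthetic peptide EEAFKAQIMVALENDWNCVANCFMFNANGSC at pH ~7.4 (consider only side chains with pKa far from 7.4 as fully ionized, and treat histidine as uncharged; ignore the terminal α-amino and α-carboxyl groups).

Near pH 7.4, K and R contribute +1 each, D and E contribute −1 each, and every other side chain (His included, as stated) is uncharged.
Positive (K, R): K5 → +1.
Negative (D, E): E1, E2, E13, D15 → −4.
Net charge = (+1) + (−4) = −3.

-3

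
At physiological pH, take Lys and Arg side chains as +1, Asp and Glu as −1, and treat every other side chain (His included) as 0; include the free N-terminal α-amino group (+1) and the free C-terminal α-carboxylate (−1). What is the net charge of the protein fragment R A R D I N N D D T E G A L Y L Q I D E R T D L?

Positive (K, R): R1, R3, R21 → +3.
Negative (D, E): D4, D8, D9, E11, D19, E20, D23 → −7.
The N-terminus (+1) and C-terminus (−1) cancel.
Net charge = (+3) + (−7) = −4.

-4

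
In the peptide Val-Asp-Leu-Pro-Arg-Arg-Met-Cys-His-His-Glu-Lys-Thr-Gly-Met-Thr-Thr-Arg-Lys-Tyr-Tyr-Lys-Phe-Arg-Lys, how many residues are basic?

The basic amino acids are Lys (K), Arg (R), and His (H).
Matching residues: Arg5, Arg6, His9, His10, Lys12, Arg18, Lys19, Lys22, Arg24, Lys25.

10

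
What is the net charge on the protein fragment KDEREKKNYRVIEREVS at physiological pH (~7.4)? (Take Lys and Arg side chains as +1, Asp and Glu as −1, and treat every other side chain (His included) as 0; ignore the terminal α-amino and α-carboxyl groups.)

Positive (K, R): K1, R4, K6, K7, R10, R14 → +6.
Negative (D, E): D2, E3, E5, E13, E15 → −5.
Net charge = (+6) + (−5) = +1.

+1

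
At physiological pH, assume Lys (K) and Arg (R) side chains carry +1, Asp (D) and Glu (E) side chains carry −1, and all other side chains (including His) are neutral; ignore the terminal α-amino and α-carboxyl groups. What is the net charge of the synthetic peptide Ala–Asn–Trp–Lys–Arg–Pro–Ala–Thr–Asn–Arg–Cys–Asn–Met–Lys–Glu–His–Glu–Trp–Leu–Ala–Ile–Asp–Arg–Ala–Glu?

+1

Positive (K, R): Lys4, Arg5, Arg10, Lys14, Arg23 → +5.
Negative (D, E): Glu15, Glu17, Asp22, Glu25 → −4.
Net charge = (+5) + (−4) = +1.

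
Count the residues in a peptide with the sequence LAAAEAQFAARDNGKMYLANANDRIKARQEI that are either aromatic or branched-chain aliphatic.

Aromatic: F, W, Y. Branched-chain aliphatic: I, L, V.
Aromatic residues here: F8, Y17 (2).
Branched-chain aliphatic residues here: L1, L18, I25, I31 (4).
The two groups share no amino acid, so total = 2 + 4 = 6.

6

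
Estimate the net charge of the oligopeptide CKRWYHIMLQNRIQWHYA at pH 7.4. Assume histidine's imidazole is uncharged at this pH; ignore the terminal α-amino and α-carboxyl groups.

+3

The side chains ionized at physiological pH are Lys/Arg (+1) and Asp/Glu (−1); with His treated as neutral, nothing else contributes.
Positive (K, R): K2, R3, R12 → +3.
Negative (D, E): none → −0.
Net charge = (+3) + (−0) = +3.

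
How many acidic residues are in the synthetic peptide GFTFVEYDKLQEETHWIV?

4

Only D (aspartate) and E (glutamate) carry a side-chain carboxylic acid.
Matching residues: E6, D8, E12, E13.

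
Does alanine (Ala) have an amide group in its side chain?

The amide-side-chain residues are Asn (N) and Gln (Q).
Alanine is not in this group.

No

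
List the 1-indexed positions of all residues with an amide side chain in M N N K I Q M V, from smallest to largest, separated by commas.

Only N (asparagine) and Q (glutamine) carry a side-chain carboxamide.
Matching residues: N2, N3, Q6.

2, 3, 6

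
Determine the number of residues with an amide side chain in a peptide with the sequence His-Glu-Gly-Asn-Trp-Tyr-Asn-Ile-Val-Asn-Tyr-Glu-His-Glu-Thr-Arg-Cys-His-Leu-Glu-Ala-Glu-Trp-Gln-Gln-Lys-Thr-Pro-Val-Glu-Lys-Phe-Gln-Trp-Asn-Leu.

Asparagine (N) and glutamine (Q) have uncharged amide side chains.
Matching residues: Asn4, Asn7, Asn10, Gln24, Gln25, Gln33, Asn35.

7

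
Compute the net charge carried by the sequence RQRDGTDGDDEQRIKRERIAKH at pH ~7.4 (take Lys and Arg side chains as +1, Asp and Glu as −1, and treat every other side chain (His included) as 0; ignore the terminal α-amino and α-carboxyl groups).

Positive (K, R): R1, R3, R13, K15, R16, R18, K21 → +7.
Negative (D, E): D4, D7, D9, D10, E11, E17 → −6.
Net charge = (+7) + (−6) = +1.

+1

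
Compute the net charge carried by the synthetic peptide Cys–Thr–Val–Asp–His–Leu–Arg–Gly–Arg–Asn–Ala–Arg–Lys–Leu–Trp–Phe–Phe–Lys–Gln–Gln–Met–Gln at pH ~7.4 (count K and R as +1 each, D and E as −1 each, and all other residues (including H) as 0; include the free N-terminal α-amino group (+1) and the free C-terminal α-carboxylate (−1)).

+4

Positive (K, R): Arg7, Arg9, Arg12, Lys13, Lys18 → +5.
Negative (D, E): Asp4 → −1.
The N-terminus (+1) and C-terminus (−1) cancel.
Net charge = (+5) + (−1) = +4.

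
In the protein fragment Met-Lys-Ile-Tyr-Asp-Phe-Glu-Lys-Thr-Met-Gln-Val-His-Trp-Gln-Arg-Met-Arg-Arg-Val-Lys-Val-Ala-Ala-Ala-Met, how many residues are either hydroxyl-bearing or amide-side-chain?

4

Hydroxyl-bearing: S, T, Y. Amide-side-chain: N, Q.
Hydroxyl-bearing residues here: Tyr4, Thr9 (2).
Amide-side-chain residues here: Gln11, Gln15 (2).
The two groups share no amino acid, so total = 2 + 2 = 4.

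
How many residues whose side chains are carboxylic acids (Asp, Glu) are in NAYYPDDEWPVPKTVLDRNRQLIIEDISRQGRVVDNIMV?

7

Matching residues: D6, D7, E8, D17, E25, D26, D35.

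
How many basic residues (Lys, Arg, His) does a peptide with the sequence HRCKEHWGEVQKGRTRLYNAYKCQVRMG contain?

Matching residues: H1, R2, K4, H6, K12, R14, R16, K22, R26.

9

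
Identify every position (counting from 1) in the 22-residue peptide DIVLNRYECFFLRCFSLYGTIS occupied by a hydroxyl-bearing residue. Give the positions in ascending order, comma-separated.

7, 16, 18, 20, 22

Matching residues: Y7, S16, Y18, T20, S22.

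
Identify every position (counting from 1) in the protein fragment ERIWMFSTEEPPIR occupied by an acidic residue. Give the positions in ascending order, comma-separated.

1, 9, 10

Only D (aspartate) and E (glutamate) carry a side-chain carboxylic acid.
Matching residues: E1, E9, E10.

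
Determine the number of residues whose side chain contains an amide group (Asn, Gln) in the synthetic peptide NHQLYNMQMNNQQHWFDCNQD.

10

Matching residues: N1, Q3, N6, Q8, N10, N11, Q12, Q13, N19, Q20.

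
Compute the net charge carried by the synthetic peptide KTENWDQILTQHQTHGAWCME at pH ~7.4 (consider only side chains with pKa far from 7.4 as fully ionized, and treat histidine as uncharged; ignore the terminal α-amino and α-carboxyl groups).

Near pH 7.4, K and R contribute +1 each, D and E contribute −1 each, and every other side chain (His included, as stated) is uncharged.
Positive (K, R): K1 → +1.
Negative (D, E): E3, D6, E21 → −3.
Net charge = (+1) + (−3) = −2.

-2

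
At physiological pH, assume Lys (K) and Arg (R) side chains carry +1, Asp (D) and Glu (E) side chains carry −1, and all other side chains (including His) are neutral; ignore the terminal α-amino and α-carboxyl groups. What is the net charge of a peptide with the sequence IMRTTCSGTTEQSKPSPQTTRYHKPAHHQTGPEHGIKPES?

+2

Positive (K, R): R3, K14, R21, K24, K37 → +5.
Negative (D, E): E11, E33, E39 → −3.
Net charge = (+5) + (−3) = +2.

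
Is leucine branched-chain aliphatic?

The BCAAs are Val, Leu, and Ile — aliphatic side chains with a branch point.
Leucine is in this group.

Yes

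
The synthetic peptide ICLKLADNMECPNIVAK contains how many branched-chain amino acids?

5

Valine (V), leucine (L), and isoleucine (I) are the branched-chain amino acids.
Matching residues: I1, L3, L5, I14, V15.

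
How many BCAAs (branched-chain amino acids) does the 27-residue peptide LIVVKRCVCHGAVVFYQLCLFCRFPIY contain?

The BCAAs are Val, Leu, and Ile — aliphatic side chains with a branch point.
Matching residues: L1, I2, V3, V4, V8, V13, V14, L18, L20, I26.

10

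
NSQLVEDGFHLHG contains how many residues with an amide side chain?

Only N (asparagine) and Q (glutamine) carry a side-chain carboxamide.
Matching residues: N1, Q3.

2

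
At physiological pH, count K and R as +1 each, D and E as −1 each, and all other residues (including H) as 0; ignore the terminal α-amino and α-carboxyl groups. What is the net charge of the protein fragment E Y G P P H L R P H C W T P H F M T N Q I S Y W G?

Positive (K, R): R8 → +1.
Negative (D, E): E1 → −1.
Net charge = (+1) + (−1) = 0.

0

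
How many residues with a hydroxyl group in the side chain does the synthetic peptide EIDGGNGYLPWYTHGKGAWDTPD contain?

Serine (S), threonine (T), and tyrosine (Y) each carry a hydroxyl group on the side chain.
Matching residues: Y8, Y12, T13, T21.

4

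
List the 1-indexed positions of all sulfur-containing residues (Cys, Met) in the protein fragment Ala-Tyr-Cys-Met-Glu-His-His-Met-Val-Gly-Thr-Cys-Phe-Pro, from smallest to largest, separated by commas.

3, 4, 8, 12

Matching residues: Cys3, Met4, Met8, Cys12.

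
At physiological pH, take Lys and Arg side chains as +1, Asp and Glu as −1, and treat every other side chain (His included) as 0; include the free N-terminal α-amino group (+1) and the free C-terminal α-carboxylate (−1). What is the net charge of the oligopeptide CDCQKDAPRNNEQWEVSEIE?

-4

Positive (K, R): K5, R9 → +2.
Negative (D, E): D2, D6, E12, E15, E18, E20 → −6.
The N-terminus (+1) and C-terminus (−1) cancel.
Net charge = (+2) + (−6) = −4.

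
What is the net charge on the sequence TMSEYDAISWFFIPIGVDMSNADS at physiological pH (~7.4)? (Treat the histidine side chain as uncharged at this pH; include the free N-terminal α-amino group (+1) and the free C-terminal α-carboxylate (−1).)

Near pH 7.4, K and R contribute +1 each, D and E contribute −1 each, and every other side chain (His included, as stated) is uncharged.
Positive (K, R): none → +0.
Negative (D, E): E4, D6, D18, D23 → −4.
The N-terminus (+1) and C-terminus (−1) cancel.
Net charge = (+0) + (−4) = −4.

-4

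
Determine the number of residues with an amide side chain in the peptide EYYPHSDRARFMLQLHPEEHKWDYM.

1

Only N (asparagine) and Q (glutamine) carry a side-chain carboxamide.
Matching residues: Q14.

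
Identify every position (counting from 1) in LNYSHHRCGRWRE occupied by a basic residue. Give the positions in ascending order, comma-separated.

Matching residues: H5, H6, R7, R10, R12.

5, 6, 7, 10, 12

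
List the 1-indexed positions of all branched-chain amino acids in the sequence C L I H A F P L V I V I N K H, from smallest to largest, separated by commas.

2, 3, 8, 9, 10, 11, 12

The BCAAs are Val, Leu, and Ile — aliphatic side chains with a branch point.
Matching residues: L2, I3, L8, V9, I10, V11, I12.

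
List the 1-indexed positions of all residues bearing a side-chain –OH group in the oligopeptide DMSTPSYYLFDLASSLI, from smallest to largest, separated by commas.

Serine (S), threonine (T), and tyrosine (Y) each carry a hydroxyl group on the side chain.
Matching residues: S3, T4, S6, Y7, Y8, S14, S15.

3, 4, 6, 7, 8, 14, 15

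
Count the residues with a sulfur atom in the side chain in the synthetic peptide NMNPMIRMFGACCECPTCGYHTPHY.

7

Only Cys (C) and Met (M) have a sulfur atom in the side chain.
Matching residues: M2, M5, M8, C12, C13, C15, C18.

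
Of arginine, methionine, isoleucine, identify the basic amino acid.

K, R, and H are the three residues with basic side chains (ε-amine, guanidinium, and imidazole respectively).
Of the listed options, only arginine belongs to this group.

arginine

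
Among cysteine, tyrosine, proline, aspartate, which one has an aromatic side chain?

F, W, and Y each carry an aromatic ring on the side chain.
Of the listed options, only tyrosine belongs to this group.

tyrosine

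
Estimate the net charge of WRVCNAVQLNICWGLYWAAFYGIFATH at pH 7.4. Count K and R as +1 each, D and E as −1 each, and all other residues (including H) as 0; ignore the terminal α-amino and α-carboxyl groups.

Positive (K, R): R2 → +1.
Negative (D, E): none → −0.
Net charge = (+1) + (−0) = +1.

+1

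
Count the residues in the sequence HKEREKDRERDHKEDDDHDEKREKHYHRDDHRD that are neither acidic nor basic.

Acidic: D, E. Basic: K, R, H. All other residues are neither.
Matching residues: Y26.

1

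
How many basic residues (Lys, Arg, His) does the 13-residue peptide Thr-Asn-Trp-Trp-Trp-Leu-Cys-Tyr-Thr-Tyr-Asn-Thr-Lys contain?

1

Matching residues: Lys13.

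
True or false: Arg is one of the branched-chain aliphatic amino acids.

V, L, and I make up the branched-chain aliphatic group.
Arginine is not in this group.

False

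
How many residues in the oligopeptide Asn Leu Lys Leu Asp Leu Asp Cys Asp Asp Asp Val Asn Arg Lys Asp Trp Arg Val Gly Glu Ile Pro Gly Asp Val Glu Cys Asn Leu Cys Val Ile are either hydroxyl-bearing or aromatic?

Hydroxyl-bearing: S, T, Y. Aromatic: F, W, Y.
Hydroxyl-bearing residues here: none (0).
Aromatic residues here: Trp17 (1).
(Y belongs to both groups, but none appear in this sequence.) Total = 0 + 1 = 1.

1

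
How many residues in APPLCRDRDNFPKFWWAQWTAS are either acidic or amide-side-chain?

Acidic: D, E. Amide-side-chain: N, Q.
Acidic residues here: D7, D9 (2).
Amide-side-chain residues here: N10, Q18 (2).
The two groups share no amino acid, so total = 2 + 2 = 4.

4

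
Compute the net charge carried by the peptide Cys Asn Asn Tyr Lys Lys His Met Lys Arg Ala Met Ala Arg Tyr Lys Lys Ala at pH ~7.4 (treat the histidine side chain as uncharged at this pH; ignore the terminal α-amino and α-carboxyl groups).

At pH ~7.4 the Lys and Arg side chains are protonated (+1), the Asp and Glu side chains are deprotonated (−1), and with His taken as neutral all other side chains carry no charge.
Positive (K, R): Lys5, Lys6, Lys9, Arg10, Arg14, Lys16, Lys17 → +7.
Negative (D, E): none → −0.
Net charge = (+7) + (−0) = +7.

+7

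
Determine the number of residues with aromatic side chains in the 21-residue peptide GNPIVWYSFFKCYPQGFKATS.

Phenylalanine (F), tryptophan (W), and tyrosine (Y) have aromatic ring side chains.
Matching residues: W6, Y7, F9, F10, Y13, F17.

6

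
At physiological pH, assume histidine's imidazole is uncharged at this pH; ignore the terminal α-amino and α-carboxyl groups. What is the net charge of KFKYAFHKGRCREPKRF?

Near pH 7.4, K and R contribute +1 each, D and E contribute −1 each, and every other side chain (His included, as stated) is uncharged.
Positive (K, R): K1, K3, K8, R10, R12, K15, R16 → +7.
Negative (D, E): E13 → −1.
Net charge = (+7) + (−1) = +6.

+6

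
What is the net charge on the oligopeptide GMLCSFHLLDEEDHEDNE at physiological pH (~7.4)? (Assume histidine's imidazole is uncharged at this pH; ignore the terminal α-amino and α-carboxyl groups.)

-7

At pH ~7.4 the Lys and Arg side chains are protonated (+1), the Asp and Glu side chains are deprotonated (−1), and with His taken as neutral all other side chains carry no charge.
Positive (K, R): none → +0.
Negative (D, E): D10, E11, E12, D13, E15, D16, E18 → −7.
Net charge = (+0) + (−7) = −7.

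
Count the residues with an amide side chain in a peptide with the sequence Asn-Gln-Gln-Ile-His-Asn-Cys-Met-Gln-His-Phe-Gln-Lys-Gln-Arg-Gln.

The amide-side-chain residues are Asn (N) and Gln (Q).
Matching residues: Asn1, Gln2, Gln3, Asn6, Gln9, Gln12, Gln14, Gln16.

8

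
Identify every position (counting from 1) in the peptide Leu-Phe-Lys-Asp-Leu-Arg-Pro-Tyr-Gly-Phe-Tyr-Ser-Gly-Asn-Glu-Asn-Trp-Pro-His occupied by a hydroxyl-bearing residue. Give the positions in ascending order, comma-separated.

8, 11, 12

Matching residues: Tyr8, Tyr11, Ser12.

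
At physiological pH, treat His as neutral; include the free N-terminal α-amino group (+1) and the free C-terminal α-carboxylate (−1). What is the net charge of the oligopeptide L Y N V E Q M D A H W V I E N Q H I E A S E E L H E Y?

-7

The side chains ionized at physiological pH are Lys/Arg (+1) and Asp/Glu (−1); with His treated as neutral, nothing else contributes.
Positive (K, R): none → +0.
Negative (D, E): E5, D8, E14, E19, E22, E23, E26 → −7.
The N-terminus (+1) and C-terminus (−1) cancel.
Net charge = (+0) + (−7) = −7.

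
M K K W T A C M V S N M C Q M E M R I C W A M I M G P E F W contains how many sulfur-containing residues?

The sulfur-bearing residues are cysteine (–SH) and methionine (–S–CH₃).
Matching residues: M1, C7, M8, M12, C13, M15, M17, C20, M23, M25.

10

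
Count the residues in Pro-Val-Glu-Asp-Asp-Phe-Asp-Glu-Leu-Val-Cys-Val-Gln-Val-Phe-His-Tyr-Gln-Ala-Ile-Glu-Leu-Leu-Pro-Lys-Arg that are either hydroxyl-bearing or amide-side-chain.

Hydroxyl-bearing: S, T, Y. Amide-side-chain: N, Q.
Hydroxyl-bearing residues here: Tyr17 (1).
Amide-side-chain residues here: Gln13, Gln18 (2).
The two groups share no amino acid, so total = 1 + 2 = 3.

3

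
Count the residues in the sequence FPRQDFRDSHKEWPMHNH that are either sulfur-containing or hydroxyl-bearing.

Sulfur-containing: C, M. Hydroxyl-bearing: S, T, Y.
Sulfur-containing residues here: M15 (1).
Hydroxyl-bearing residues here: S9 (1).
The two groups share no amino acid, so total = 1 + 1 = 2.

2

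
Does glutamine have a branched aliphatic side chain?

V, L, and I make up the branched-chain aliphatic group.
Glutamine is not in this group.

No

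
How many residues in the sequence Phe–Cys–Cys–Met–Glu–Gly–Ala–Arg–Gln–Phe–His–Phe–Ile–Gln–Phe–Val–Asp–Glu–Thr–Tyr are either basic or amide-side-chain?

4

Basic: H, K, R. Amide-side-chain: N, Q.
Basic residues here: Arg8, His11 (2).
Amide-side-chain residues here: Gln9, Gln14 (2).
The two groups share no amino acid, so total = 2 + 2 = 4.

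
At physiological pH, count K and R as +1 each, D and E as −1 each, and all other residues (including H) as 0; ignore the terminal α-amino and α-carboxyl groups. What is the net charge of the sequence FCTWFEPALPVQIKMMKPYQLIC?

Positive (K, R): K14, K17 → +2.
Negative (D, E): E6 → −1.
Net charge = (+2) + (−1) = +1.

+1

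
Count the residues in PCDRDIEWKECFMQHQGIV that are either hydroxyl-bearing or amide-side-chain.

Hydroxyl-bearing: S, T, Y. Amide-side-chain: N, Q.
Hydroxyl-bearing residues here: none (0).
Amide-side-chain residues here: Q14, Q16 (2).
The two groups share no amino acid, so total = 0 + 2 = 2.

2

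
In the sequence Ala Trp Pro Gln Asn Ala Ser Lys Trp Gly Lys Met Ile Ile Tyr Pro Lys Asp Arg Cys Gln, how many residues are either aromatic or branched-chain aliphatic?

Aromatic: F, W, Y. Branched-chain aliphatic: I, L, V.
Aromatic residues here: Trp2, Trp9, Tyr15 (3).
Branched-chain aliphatic residues here: Ile13, Ile14 (2).
The two groups share no amino acid, so total = 3 + 2 = 5.

5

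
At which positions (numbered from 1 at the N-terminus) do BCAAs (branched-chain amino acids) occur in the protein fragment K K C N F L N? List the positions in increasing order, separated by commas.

The BCAAs are Val, Leu, and Ile — aliphatic side chains with a branch point.
Matching residues: L6.

6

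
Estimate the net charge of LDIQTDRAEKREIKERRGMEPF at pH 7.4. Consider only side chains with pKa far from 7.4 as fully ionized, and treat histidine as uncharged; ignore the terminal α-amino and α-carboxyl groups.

Near pH 7.4, K and R contribute +1 each, D and E contribute −1 each, and every other side chain (His included, as stated) is uncharged.
Positive (K, R): R7, K10, R11, K14, R16, R17 → +6.
Negative (D, E): D2, D6, E9, E12, E15, E20 → −6.
Net charge = (+6) + (−6) = 0.

0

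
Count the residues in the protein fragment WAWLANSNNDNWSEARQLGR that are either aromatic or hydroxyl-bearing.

5

Aromatic: F, W, Y. Hydroxyl-bearing: S, T, Y.
Aromatic residues here: W1, W3, W12 (3).
Hydroxyl-bearing residues here: S7, S13 (2).
(Y belongs to both groups, but none appear in this sequence.) Total = 3 + 2 = 5.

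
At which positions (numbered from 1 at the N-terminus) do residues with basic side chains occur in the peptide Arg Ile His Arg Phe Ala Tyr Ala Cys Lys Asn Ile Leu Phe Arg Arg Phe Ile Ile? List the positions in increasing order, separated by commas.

Lysine (K), arginine (R), and histidine (H) have basic, nitrogen-containing side chains.
Matching residues: Arg1, His3, Arg4, Lys10, Arg15, Arg16.

1, 3, 4, 10, 15, 16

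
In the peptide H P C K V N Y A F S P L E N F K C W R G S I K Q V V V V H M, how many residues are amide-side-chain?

Asparagine (N) and glutamine (Q) have uncharged amide side chains.
Matching residues: N6, N14, Q24.

3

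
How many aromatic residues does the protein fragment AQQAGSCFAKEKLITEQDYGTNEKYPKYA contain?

4

The aromatic amino acids are Phe (F, benzyl), Trp (W, indole), and Tyr (Y, phenol).
Matching residues: F8, Y19, Y25, Y28.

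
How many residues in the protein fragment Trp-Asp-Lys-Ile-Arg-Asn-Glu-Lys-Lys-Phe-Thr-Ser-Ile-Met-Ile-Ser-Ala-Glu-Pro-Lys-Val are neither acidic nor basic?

13

Acidic: D, E. Basic: K, R, H. All other residues are neither.
Matching residues: Trp1, Ile4, Asn6, Phe10, Thr11, Ser12, Ile13, Met14, Ile15, Ser16, Ala17, Pro19, Val21.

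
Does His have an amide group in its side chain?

No

The amide-side-chain residues are Asn (N) and Gln (Q).
Histidine is not in this group.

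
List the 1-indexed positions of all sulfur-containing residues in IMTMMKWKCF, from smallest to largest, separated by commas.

The sulfur-bearing residues are cysteine (–SH) and methionine (–S–CH₃).
Matching residues: M2, M4, M5, C9.

2, 4, 5, 9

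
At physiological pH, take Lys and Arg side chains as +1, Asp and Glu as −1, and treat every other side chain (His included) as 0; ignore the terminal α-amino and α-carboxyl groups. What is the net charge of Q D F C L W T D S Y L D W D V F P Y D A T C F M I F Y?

-5

Positive (K, R): none → +0.
Negative (D, E): D2, D8, D12, D14, D19 → −5.
Net charge = (+0) + (−5) = −5.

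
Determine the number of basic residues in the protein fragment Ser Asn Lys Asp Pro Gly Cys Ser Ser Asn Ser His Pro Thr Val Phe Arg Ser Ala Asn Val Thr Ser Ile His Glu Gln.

Lysine (K), arginine (R), and histidine (H) have basic, nitrogen-containing side chains.
Matching residues: Lys3, His12, Arg17, His25.

4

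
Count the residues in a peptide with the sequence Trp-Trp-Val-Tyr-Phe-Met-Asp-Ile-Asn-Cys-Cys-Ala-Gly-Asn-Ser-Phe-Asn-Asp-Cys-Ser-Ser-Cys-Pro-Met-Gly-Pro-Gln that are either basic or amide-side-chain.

4

Basic: H, K, R. Amide-side-chain: N, Q.
Basic residues here: none (0).
Amide-side-chain residues here: Asn9, Asn14, Asn17, Gln27 (4).
The two groups share no amino acid, so total = 0 + 4 = 4.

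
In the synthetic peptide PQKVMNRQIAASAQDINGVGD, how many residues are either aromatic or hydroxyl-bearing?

Aromatic: F, W, Y. Hydroxyl-bearing: S, T, Y.
Aromatic residues here: none (0).
Hydroxyl-bearing residues here: S12 (1).
(Y belongs to both groups, but none appear in this sequence.) Total = 0 + 1 = 1.

1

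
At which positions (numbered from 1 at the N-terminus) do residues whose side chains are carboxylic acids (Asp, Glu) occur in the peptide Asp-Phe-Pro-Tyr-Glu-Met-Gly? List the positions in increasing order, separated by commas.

1, 5

Matching residues: Asp1, Glu5.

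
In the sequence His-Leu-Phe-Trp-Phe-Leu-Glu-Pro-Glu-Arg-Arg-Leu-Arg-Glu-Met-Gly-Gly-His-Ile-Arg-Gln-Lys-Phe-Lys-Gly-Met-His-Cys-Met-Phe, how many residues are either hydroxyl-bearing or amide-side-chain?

1

Hydroxyl-bearing: S, T, Y. Amide-side-chain: N, Q.
Hydroxyl-bearing residues here: none (0).
Amide-side-chain residues here: Gln21 (1).
The two groups share no amino acid, so total = 0 + 1 = 1.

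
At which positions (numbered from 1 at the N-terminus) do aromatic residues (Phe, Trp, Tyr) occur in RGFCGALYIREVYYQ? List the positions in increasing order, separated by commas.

Matching residues: F3, Y8, Y13, Y14.

3, 8, 13, 14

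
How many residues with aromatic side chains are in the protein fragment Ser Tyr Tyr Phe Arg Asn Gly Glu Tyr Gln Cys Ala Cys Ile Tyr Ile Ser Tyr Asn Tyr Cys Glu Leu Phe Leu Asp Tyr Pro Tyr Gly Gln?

The aromatic amino acids are Phe (F, benzyl), Trp (W, indole), and Tyr (Y, phenol).
Matching residues: Tyr2, Tyr3, Phe4, Tyr9, Tyr15, Tyr18, Tyr20, Phe24, Tyr27, Tyr29.

10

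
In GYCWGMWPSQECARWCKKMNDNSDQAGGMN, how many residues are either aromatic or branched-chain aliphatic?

4

Aromatic: F, W, Y. Branched-chain aliphatic: I, L, V.
Aromatic residues here: Y2, W4, W7, W15 (4).
Branched-chain aliphatic residues here: none (0).
The two groups share no amino acid, so total = 4 + 0 = 4.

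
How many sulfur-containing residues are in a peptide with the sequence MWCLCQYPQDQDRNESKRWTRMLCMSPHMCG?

Cysteine (C, thiol) and methionine (M, thioether) are the two sulfur-containing amino acids.
Matching residues: M1, C3, C5, M22, C24, M25, M29, C30.

8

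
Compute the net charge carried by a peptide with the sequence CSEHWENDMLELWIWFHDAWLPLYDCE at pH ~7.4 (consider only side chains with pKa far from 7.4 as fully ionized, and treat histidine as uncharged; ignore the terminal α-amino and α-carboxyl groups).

-7

Near pH 7.4, K and R contribute +1 each, D and E contribute −1 each, and every other side chain (His included, as stated) is uncharged.
Positive (K, R): none → +0.
Negative (D, E): E3, E6, D8, E11, D18, D25, E27 → −7.
Net charge = (+0) + (−7) = −7.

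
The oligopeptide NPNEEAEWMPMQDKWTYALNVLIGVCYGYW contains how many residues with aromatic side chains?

6

Phenylalanine (F), tryptophan (W), and tyrosine (Y) have aromatic ring side chains.
Matching residues: W8, W15, Y17, Y27, Y29, W30.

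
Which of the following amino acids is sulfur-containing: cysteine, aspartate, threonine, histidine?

cysteine

The sulfur-bearing residues are cysteine (–SH) and methionine (–S–CH₃).
Of the listed options, only cysteine belongs to this group.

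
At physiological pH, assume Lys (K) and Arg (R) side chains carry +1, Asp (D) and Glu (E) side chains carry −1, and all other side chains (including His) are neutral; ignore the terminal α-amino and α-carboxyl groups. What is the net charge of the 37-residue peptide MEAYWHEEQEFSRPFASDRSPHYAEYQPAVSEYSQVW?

-5

Positive (K, R): R13, R19 → +2.
Negative (D, E): E2, E7, E8, E10, D18, E25, E32 → −7.
Net charge = (+2) + (−7) = −5.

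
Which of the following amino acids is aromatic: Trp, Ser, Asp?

Phenylalanine (F), tryptophan (W), and tyrosine (Y) have aromatic ring side chains.
Of the listed options, only Trp belongs to this group.

Trp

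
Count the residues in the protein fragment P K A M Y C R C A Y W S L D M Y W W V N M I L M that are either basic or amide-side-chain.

Basic: H, K, R. Amide-side-chain: N, Q.
Basic residues here: K2, R7 (2).
Amide-side-chain residues here: N20 (1).
The two groups share no amino acid, so total = 2 + 1 = 3.

3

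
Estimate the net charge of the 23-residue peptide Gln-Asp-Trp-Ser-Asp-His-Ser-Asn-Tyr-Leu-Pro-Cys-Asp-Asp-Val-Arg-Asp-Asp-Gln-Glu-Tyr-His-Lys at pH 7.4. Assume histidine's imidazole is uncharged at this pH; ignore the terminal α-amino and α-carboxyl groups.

-5

Near pH 7.4, K and R contribute +1 each, D and E contribute −1 each, and every other side chain (His included, as stated) is uncharged.
Positive (K, R): Arg16, Lys23 → +2.
Negative (D, E): Asp2, Asp5, Asp13, Asp14, Asp17, Asp18, Glu20 → −7.
Net charge = (+2) + (−7) = −5.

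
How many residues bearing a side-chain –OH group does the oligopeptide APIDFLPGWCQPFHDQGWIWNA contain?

0

The –OH-bearing residues are Ser, Thr (aliphatic alcohols), and Tyr (phenol).
None of the 22 residues belong to this group.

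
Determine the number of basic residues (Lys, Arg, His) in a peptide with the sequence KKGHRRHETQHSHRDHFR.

Matching residues: K1, K2, H4, R5, R6, H7, H11, H13, R14, H16, R18.

11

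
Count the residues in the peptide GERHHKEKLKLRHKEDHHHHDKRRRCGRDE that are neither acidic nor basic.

5

Acidic: D, E. Basic: K, R, H. All other residues are neither.
Matching residues: G1, L9, L11, C26, G27.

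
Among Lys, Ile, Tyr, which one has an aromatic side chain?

F, W, and Y each carry an aromatic ring on the side chain.
Of the listed options, only Tyr belongs to this group.

Tyr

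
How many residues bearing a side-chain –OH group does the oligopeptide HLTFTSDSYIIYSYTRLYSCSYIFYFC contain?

14

Serine (S), threonine (T), and tyrosine (Y) each carry a hydroxyl group on the side chain.
Matching residues: T3, T5, S6, S8, Y9, Y12, S13, Y14, T15, Y18, S19, S21, Y22, Y25.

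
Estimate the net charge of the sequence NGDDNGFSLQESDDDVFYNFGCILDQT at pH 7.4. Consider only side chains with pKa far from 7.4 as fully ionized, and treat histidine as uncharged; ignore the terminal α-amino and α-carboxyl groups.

The side chains ionized at physiological pH are Lys/Arg (+1) and Asp/Glu (−1); with His treated as neutral, nothing else contributes.
Positive (K, R): none → +0.
Negative (D, E): D3, D4, E11, D13, D14, D15, D25 → −7.
Net charge = (+0) + (−7) = −7.

-7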